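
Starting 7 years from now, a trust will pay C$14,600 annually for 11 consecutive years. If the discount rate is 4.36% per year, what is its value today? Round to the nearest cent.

C$97,114.53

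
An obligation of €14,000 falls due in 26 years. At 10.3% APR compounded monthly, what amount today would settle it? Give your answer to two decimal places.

i = 0.103/12 = 0.00858333 per month; n = 26·12 = 312.
PV = FV·(1+i)^(−n) = 14,000 × 0.069490 = 972.8602

€972.86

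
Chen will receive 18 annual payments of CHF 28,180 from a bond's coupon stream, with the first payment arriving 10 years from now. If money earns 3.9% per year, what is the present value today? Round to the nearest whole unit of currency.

CHF 254,887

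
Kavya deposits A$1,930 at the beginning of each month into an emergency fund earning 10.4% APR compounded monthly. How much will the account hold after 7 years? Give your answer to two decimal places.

i = 0.104/12 = 0.00866667 per month; n = 7·12 = 84.
Accumulation factor s(84|0.00866667) × (1+i) = 123.885507; FV = 1930 × 123.885507 = 239,099.0279
Payments are at the start of each period, so multiply by (1+i).

A$239,099.03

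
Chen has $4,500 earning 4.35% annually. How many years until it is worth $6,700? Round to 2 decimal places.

9.35 years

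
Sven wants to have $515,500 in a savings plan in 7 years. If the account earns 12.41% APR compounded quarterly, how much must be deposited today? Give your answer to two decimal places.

$219,124.62

Periodic rate i = 0.1241/4 = 0.031025; n = 7 × 4 = 28 periods.
PV = FV·(1+i)^(−n) = 515,500 × 0.425072 = 219,124.6220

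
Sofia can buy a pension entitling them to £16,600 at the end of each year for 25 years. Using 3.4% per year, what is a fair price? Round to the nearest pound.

£276,587

PV = 16600 × [1 − (1+0.034)^(−25)] / 0.034 = 16600 × 16.661840 = 276,586.5470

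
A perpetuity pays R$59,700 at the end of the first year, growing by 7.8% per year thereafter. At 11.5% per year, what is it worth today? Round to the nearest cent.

PV = PMT / (i − g) = 59700 / (0.115 − 0.078) = 59700 / 0.037000 = 1,613,513.5135

R$1,613,513.51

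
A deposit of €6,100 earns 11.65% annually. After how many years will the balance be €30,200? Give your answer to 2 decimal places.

n = ln(30200/6100) / ln(1+0.1165) = ln(4.95082) / 0.110199 = 14.5152 years

14.52 years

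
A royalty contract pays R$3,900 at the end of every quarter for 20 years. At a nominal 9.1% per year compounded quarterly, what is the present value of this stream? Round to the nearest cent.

R$143,080.46

i = 0.091/4 = 0.02275 per quarter; n = 20·4 = 80.
PV = 3900 × [1 − (1+0.02275)^(−80)] / 0.02275 = 3900 × 36.687297 = 143,080.4586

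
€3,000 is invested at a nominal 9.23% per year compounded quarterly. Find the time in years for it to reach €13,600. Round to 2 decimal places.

Periodic rate i = 0.0923/4 = 0.023075.
n = ln(13600/3000) / ln(1+0.023075) = ln(4.53333) / 0.022813 = 66.2548 quarters
= 66.2548/4 years

16.56 years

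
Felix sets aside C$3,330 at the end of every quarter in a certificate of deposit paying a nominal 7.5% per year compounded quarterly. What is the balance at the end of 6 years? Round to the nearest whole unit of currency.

C$99,774

With 4 periods per year: i = 0.01875, n = 24.
Accumulation factor s(24|0.01875) = 29.962188; FV = 3330 × 29.962188 = 99,774.0855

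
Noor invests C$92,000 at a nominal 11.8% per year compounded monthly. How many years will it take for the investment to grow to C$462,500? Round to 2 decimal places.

13.75 years

Periodic rate i = 0.118/12 = 0.00983333.
n = ln(462500/92000) / ln(1+0.00983333) = ln(5.02717) / 0.009785 = 165.0290 months
= 165.0290/12 years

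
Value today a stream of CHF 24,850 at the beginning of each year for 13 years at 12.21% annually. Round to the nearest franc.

CHF 177,294

PV = PMT · [1 − (1+i)^(−n)] / i × (1+i) = 24850 · 7.134564 = 177,293.9273
(annuity-due: payments at period start, so ×(1+i).)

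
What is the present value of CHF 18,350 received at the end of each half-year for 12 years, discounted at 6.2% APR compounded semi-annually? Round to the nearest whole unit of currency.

i = 0.062/2 = 0.031 per half-year; n = 12·2 = 24.
PV = 18350 × [1 − (1+0.031)^(−24)] / 0.031 = 18350 × 16.754544 = 307,445.8752

CHF 307,446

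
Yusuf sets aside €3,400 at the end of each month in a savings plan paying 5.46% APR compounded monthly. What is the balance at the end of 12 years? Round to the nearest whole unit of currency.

i = 0.0546/12 = 0.00455 per month; n = 12·12 = 144.
FV = 3400 × [(1+0.00455)^144 − 1] / 0.00455 = 3400 × 202.784227 = 689,466.3720

€689,466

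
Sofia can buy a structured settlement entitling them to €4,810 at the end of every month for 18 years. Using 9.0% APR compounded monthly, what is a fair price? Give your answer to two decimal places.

Periodic rate i = 0.09/12 = 0.0075; n = 18 × 12 = 216 periods.
PV = PMT · [1 − (1+i)^(−n)] / i = 4810 · 106.786856 = 513,644.7780

€513,644.78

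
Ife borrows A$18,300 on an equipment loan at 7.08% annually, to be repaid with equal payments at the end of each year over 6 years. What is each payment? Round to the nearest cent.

PMT = 18300 / ( [1 − (1+0.0708)^(−6)] / 0.0708 ) = 18300 / 4.754791 = 3,848.7500

A$3,848.75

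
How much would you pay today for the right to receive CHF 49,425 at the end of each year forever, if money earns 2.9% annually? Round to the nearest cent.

CHF 1,704,310.34

PV = C/r = 49425/0.029 = 1,704,310.3448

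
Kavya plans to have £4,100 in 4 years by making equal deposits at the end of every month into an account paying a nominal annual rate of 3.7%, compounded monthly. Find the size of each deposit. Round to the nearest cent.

With 12 periods per year: i = 0.00308333, n = 48.
FV-annuity factor = 51.648294; PMT = 4100 / 51.648294 = 79.3831

£79.38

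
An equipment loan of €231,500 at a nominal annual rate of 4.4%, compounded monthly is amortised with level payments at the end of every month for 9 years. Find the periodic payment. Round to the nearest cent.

€2,599.75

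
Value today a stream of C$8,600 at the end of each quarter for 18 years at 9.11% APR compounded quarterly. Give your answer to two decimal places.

C$302,984.05

i = 0.0911/4 = 0.022775 per quarter; n = 18·4 = 72.
PV = 8600 × [1 − (1+0.022775)^(−72)] / 0.022775 = 8600 × 35.230703 = 302,984.0457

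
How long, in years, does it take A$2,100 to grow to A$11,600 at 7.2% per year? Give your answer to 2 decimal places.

24.58 years

(1+i)^n = 11600/2100 = 5.52381, so n = ln 5.52381 / ln 1.072 = 24.5817 years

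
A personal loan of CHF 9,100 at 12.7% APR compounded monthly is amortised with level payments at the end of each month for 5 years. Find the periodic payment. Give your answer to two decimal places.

CHF 205.66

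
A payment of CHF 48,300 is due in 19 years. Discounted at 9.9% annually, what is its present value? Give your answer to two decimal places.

Discount factor = (1+0.099)^(−19) = 0.166358; PV = 48,300 × 0.166358 = 8,035.0942

CHF 8,035.09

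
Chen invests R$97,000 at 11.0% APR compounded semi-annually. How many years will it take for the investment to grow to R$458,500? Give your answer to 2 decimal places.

14.51 years

Periodic rate i = 0.11/2 = 0.055.
n = ln(458500/97000) / ln(1+0.055) = ln(4.72680) / 0.053541 = 29.0106 half-years
= 29.0106/2 years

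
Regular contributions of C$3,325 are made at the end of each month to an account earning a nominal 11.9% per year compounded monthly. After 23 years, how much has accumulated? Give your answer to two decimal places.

C$4,772,516.85

With 12 periods per year: i = 0.00991667, n = 276.
FV = 3325 × [(1+0.00991667)^276 − 1] / 0.00991667 = 3325 × 1435.343412 = 4,772,516.8457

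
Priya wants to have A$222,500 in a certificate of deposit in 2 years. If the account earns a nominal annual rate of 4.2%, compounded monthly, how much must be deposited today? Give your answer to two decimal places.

Periodic rate i = 0.042/12 = 0.0035; n = 2 × 12 = 24 periods.
PV = 222,500 / (1 + 0.0035)^24 = 222,500 / 1.087469 = 204,603.4590

A$204,603.46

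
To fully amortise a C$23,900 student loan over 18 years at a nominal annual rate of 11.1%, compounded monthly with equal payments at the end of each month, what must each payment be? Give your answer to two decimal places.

i = 0.111/12 = 0.00925 per month; n = 18·12 = 216.
PMT = 23900 / ( [1 − (1+0.00925)^(−216)] / 0.00925 ) = 23900 / 93.312715 = 256.1280

C$256.13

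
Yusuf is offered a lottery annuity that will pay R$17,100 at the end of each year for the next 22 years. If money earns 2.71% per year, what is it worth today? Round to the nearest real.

PV = 17100 × [1 − (1+0.0271)^(−22)] / 0.0271 = 17100 × 16.409958 = 280,610.2846

R$280,610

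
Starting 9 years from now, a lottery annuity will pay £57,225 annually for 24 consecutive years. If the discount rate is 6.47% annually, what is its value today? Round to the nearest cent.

Value one period before first payment (t=8): 57225 × [1 − (1+0.0647)^(−24)] / 0.0647 = 57225 × 12.023205 = 688,027.9016
PV₀ = 688,027.9016 / (1+0.0647)^8 = 688,027.9016 / 1.651270 = 416,665.9564

£416,665.96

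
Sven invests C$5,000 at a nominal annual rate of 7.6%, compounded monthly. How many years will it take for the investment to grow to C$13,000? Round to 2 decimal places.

12.61 years

Periodic rate i = 0.076/12 = 0.00633333.
n = ln(13000/5000) / ln(1+0.00633333) = ln(2.60000) / 0.006313 = 151.3475 months
= 151.3475/12 years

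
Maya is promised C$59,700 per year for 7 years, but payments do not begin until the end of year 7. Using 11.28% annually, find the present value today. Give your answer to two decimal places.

PV at t=6 (ordinary 7-year annuity): 59700 × a(7|0.1128) = 59700 × 4.669870 = 278,791.2612
Discount back 6 years: 278,791.2612 × (1+0.1128)^(−6) = 278,791.2612 × 0.526620 = 146,817.0369

C$146,817.04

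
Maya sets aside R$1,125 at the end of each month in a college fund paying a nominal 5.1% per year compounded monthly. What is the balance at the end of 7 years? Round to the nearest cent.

R$113,282.27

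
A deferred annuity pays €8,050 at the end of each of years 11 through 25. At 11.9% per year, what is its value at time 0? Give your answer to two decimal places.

Value one period before first payment (t=10): 8050 × [1 − (1+0.119)^(−15)] / 0.119 = 8050 × 6.847389 = 55,121.4853
PV₀ = 55,121.4853 / (1+0.119)^10 = 55,121.4853 / 3.078229 = 17,906.8851

€17,906.89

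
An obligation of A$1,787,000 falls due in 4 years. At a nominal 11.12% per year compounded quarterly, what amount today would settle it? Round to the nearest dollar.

With 4 periods per year: i = 0.0278, n = 16.
PV = FV·(1+i)^(−n) = 1,787,000 × 0.644855 = 1,152,356.1897

A$1,152,356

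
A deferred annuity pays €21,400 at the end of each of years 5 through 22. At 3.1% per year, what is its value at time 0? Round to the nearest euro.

Value one period before first payment (t=4): 21400 × [1 − (1+0.031)^(−18)] / 0.031 = 21400 × 13.637951 = 291,852.1452
PV₀ = 291,852.1452 / (1+0.031)^4 = 291,852.1452 / 1.129886 = 258,302.2735

€258,302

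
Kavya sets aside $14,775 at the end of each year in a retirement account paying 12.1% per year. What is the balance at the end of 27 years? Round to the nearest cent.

$2,545,326.42

Accumulation factor s(27|0.121) = 172.272516; FV = 14775 × 172.272516 = 2,545,326.4193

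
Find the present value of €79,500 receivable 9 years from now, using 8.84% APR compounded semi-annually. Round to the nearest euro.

€36,497

With 2 periods per year: i = 0.0442, n = 18.
Discount factor = (1+0.0442)^(−18) = 0.459086; PV = 79,500 × 0.459086 = 36,497.2993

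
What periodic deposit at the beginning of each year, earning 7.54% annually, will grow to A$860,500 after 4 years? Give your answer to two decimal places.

PMT = 860500 / ( [(1+0.0754)^4 − 1] / 0.0754 × (1+i) ) = 860500 / 4.813027 = 178,785.6082

A$178,785.61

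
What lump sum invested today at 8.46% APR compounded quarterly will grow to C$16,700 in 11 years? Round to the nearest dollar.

C$6,649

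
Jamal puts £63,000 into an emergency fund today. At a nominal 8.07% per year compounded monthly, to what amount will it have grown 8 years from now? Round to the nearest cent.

£119,889.87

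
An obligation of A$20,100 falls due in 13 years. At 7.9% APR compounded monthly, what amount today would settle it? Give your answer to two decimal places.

A$7,221.67

With 12 periods per year: i = 0.00658333, n = 156.
PV = 20,100 / (1 + 0.00658333)^156 = 20,100 / 2.783292 = 7,221.6654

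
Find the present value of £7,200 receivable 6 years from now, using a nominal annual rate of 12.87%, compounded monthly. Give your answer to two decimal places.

i = 0.1287/12 = 0.010725 per month; n = 6·12 = 72.
PV = 7,200 / (1 + 0.010725)^72 = 7,200 / 2.155642 = 3,340.0727

£3,340.07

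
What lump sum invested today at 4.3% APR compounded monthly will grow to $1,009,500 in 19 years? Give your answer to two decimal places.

With 12 periods per year: i = 0.00358333, n = 228.
PV = FV·(1+i)^(−n) = 1,009,500 × 0.442401 = 446,603.3060

$446,603.31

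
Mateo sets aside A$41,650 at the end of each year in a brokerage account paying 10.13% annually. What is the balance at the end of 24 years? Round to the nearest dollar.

A$3,755,053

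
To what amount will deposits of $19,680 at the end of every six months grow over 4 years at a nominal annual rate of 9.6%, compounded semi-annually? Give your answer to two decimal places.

Periodic rate i = 0.096/2 = 0.048; n = 4 × 2 = 8 periods.
FV = 19680 × [(1+0.048)^8 − 1] / 0.048 = 19680 × 9.481070 = 186,587.4565

$186,587.46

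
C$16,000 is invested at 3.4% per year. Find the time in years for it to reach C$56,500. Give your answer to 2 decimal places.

37.73 years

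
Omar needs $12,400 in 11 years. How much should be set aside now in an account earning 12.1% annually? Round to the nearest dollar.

PV = 12,400 / (1 + 0.121)^11 = 12,400 / 3.512867 = 3,529.8800

$3,530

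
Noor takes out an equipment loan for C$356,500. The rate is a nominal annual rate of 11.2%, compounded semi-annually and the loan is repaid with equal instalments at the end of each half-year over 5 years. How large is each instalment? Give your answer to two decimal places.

C$47,523.18

i = 0.112/2 = 0.056 per half-year; n = 5·2 = 10.
Annuity-PV factor = 7.501602; PMT = 356500 / 7.501602 = 47,523.1831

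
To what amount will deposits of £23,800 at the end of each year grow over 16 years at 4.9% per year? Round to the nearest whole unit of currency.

FV = 23800 × [(1+0.049)^16 − 1] / 0.049 = 23800 × 23.466291 = 558,497.7343

£558,498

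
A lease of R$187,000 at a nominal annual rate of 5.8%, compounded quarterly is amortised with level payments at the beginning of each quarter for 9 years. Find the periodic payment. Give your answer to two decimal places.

R$6,608.52

i = 0.058/4 = 0.0145 per quarter; n = 9·4 = 36.
Annuity-PV factor × (1+i) = 28.296793; PMT = 187000 / 28.296793 = 6,608.5226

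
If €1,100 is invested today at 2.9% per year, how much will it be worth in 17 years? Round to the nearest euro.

€1,788

1,100 × (1+0.029)^17 = 1,100 × 1.625778 = 1,788.3563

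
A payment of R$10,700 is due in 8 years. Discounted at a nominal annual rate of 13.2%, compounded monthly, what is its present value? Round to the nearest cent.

R$3,743.46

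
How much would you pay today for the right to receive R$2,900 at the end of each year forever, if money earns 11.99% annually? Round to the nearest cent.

R$24,186.82

PV = PMT / i = 2900 / 0.1199 = 24,186.8224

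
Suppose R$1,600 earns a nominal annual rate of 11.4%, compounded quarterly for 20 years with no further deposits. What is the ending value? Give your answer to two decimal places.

R$15,151.78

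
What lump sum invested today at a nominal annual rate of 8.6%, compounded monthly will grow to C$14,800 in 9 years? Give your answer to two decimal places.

With 12 periods per year: i = 0.00716667, n = 108.
Discount factor = (1+0.00716667)^(−108) = 0.462439; PV = 14,800 × 0.462439 = 6,844.1036

C$6,844.10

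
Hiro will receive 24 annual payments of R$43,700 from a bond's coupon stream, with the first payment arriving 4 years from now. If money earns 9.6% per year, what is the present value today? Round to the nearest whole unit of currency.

R$307,452

Value one period before first payment (t=3): 43700 × [1 − (1+0.096)^(−24)] / 0.096 = 43700 × 9.262482 = 404,770.4440
Discount back 3 years: 404,770.4440 × (1+0.096)^(−3) = 404,770.4440 × 0.759571 = 307,451.8642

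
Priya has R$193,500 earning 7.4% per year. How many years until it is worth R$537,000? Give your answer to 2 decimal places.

n = ln(537000/193500) / ln(1+0.074) = ln(2.77519) / 0.071390 = 14.2978 years

14.30 years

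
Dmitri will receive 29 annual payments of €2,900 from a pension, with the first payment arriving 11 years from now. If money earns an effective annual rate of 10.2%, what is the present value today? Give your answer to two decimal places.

€10,120.46

PV at t=10 (ordinary 29-year annuity): 2900 × a(29|0.102) = 2900 × 9.217603 = 26,731.0489
PV₀ = 26,731.0489 / (1+0.102)^10 = 26,731.0489 / 2.641289 = 10,120.4554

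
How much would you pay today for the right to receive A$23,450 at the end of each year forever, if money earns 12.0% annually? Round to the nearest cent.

A$195,416.67

PV = C/r = 23450/0.12 = 195,416.6667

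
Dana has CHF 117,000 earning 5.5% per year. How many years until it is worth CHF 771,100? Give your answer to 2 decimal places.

35.22 years

n = ln(771100/117000) / ln(1+0.055) = ln(6.59060) / 0.053541 = 35.2188 years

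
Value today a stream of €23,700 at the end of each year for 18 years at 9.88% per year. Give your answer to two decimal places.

PV = 23700 × [1 − (1+0.0988)^(−18)] / 0.0988 = 23700 × 8.264905 = 195,878.2374

€195,878.24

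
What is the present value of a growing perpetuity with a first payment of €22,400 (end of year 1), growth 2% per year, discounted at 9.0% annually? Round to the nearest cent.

PV = PMT / (i − g) = 22400 / (0.09 − 0.02) = 22400 / 0.070000 = 320,000.0000

€320,000.00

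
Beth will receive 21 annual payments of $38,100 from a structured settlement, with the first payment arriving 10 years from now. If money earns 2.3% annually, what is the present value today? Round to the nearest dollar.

$512,555

PV at t=9 (ordinary 21-year annuity): 38100 × a(21|0.023) = 38100 × 16.508080 = 628,957.8549
PV₀ = 628,957.8549 / (1+0.023)^9 = 628,957.8549 / 1.227102 = 512,555.4337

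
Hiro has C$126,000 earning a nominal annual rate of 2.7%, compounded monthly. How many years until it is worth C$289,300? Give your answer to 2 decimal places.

Periodic rate i = 0.027/12 = 0.00225.
n = ln(289300/126000) / ln(1+0.00225) = ln(2.29603) / 0.002247 = 369.8298 months
= 369.8298/12 years

30.82 years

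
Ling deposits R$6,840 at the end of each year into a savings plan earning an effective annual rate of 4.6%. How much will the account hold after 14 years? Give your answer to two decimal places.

Accumulation factor s(14|0.046) = 19.063274; FV = 6840 × 19.063274 = 130,392.7913

R$130,392.79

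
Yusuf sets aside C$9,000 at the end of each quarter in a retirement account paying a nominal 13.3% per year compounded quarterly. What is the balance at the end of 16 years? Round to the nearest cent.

C$1,925,146.42

Periodic rate i = 0.133/4 = 0.03325; n = 16 × 4 = 64 periods.
FV = PMT · [(1+i)^n − 1] / i = 9000 · 213.905158 = 1,925,146.4250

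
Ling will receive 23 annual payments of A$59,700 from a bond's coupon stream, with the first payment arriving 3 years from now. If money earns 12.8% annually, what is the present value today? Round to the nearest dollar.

PV at t=2 (ordinary 23-year annuity): 59700 × a(23|0.128) = 59700 × 7.323081 = 437,187.9415
PV₀ = 437,187.9415 / (1+0.128)^2 = 437,187.9415 / 1.272384 = 343,597.4844

A$343,597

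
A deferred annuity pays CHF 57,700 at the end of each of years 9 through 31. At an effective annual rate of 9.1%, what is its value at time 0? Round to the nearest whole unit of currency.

Value one period before first payment (t=8): 57700 × [1 − (1+0.091)^(−23)] / 0.091 = 57700 × 9.506529 = 548,526.7394
Discount back 8 years: 548,526.7394 × (1+0.091)^(−8) = 548,526.7394 × 0.498198 = 273,274.9343

CHF 273,275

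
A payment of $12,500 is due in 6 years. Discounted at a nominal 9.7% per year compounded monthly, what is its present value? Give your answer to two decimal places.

$7,001.11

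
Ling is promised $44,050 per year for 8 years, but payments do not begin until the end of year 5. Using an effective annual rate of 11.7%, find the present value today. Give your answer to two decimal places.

$142,052.67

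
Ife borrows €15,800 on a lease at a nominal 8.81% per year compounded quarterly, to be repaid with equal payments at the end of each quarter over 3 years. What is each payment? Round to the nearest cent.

With 4 periods per year: i = 0.022025, n = 12.
PMT = 15800 / ( [1 − (1+0.022025)^(−12)] / 0.022025 ) = 15800 / 10.445010 = 1,512.6841

€1,512.68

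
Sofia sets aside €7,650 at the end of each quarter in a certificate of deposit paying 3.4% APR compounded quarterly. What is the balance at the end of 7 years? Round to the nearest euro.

Periodic rate i = 0.034/4 = 0.0085; n = 7 × 4 = 28 periods.
Accumulation factor s(28|0.0085) = 31.462795; FV = 7650 × 31.462795 = 240,690.3849

€240,690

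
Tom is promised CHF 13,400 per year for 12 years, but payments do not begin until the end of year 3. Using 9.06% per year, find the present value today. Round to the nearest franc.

CHF 80,430

Value one period before first payment (t=2): 13400 × [1 − (1+0.0906)^(−12)] / 0.0906 = 13400 × 7.139132 = 95,664.3719
Discount back 2 years: 95,664.3719 × (1+0.0906)^(−2) = 95,664.3719 × 0.840754 = 80,430.2165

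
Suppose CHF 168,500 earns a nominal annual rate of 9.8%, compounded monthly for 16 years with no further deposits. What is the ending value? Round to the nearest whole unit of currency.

i = 0.098/12 = 0.00816667 per month; n = 16·12 = 192.
168,500 × (1+0.00816667)^192 = 168,500 × 4.766594 = 803,171.0701

CHF 803,171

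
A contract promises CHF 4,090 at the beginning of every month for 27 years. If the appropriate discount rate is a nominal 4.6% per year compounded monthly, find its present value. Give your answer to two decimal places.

CHF 760,986.49

With 12 periods per year: i = 0.00383333, n = 324.
PV = PMT · [1 − (1+i)^(−n)] / i × (1+i) = 4090 · 186.060266 = 760,986.4864
Payments are at the start of each period, so multiply by (1+i).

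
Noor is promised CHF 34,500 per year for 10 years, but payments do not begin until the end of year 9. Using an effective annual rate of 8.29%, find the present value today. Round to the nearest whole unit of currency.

Value one period before first payment (t=8): 34500 × [1 − (1+0.0829)^(−10)] / 0.0829 = 34500 × 6.623189 = 228,500.0278
Discount back 8 years: 228,500.0278 × (1+0.0829)^(−8) = 228,500.0278 × 0.528802 = 120,831.2943

CHF 120,831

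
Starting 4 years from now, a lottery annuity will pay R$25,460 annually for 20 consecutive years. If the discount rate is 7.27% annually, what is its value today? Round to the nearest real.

PV at t=3 (ordinary 20-year annuity): 25460 × a(20|0.0727) = 25460 × 10.375288 = 264,154.8411
PV₀ = 264,154.8411 / (1+0.0727)^3 = 264,154.8411 / 1.234340 = 214,004.9074

R$214,005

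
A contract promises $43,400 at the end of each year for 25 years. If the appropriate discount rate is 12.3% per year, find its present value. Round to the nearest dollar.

$333,433

Annuity factor a(25|0.123) = 7.682779; PV = 43400 × 7.682779 = 333,432.6153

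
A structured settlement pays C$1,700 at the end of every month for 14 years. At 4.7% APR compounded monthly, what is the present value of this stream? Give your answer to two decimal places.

With 12 periods per year: i = 0.00391667, n = 168.
Annuity factor a(168|0.00391667) = 122.922868; PV = 1700 × 122.922868 = 208,968.8751

C$208,968.88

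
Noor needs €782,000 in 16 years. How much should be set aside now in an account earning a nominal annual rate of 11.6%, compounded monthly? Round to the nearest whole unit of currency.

i = 0.116/12 = 0.00966667 per month; n = 16·12 = 192.
PV = 782,000 / (1 + 0.00966667)^192 = 782,000 / 6.341319 = 123,318.2007

€123,318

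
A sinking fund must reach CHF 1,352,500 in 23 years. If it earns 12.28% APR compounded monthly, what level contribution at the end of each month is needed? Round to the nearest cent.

CHF 886.61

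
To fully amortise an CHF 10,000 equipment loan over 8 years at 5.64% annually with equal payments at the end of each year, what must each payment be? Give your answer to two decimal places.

CHF 1,587.49

Annuity-PV factor = 6.299246; PMT = 10000 / 6.299246 = 1,587.4917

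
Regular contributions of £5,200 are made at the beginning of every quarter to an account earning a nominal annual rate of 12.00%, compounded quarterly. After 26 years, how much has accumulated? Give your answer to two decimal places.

i = 0.12/4 = 0.03 per quarter; n = 26·4 = 104.
Accumulation factor s(104|0.03) × (1+i) = 708.322060; FV = 5200 × 708.322060 = 3,683,274.7118
(Beginning-of-period payments → annuity-due factor ×(1+i).)

£3,683,274.71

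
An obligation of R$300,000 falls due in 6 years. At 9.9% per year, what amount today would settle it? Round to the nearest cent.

R$170,268.81

Discount factor = (1+0.099)^(−6) = 0.567563; PV = 300,000 × 0.567563 = 170,268.8098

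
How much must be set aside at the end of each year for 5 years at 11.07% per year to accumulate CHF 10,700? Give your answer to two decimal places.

PMT = 10700 / ( [(1+0.1107)^5 − 1] / 0.1107 ) = 10700 / 6.236478 = 1,715.7120

CHF 1,715.71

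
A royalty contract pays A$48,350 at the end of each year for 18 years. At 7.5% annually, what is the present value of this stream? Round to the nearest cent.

PV = PMT · [1 − (1+i)^(−n)] / i = 48350 · 9.706009 = 469,285.5389

A$469,285.54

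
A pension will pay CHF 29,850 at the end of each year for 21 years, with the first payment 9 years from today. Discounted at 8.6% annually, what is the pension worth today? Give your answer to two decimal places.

CHF 147,670.25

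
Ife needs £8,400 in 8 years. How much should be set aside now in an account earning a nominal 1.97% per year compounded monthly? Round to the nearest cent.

With 12 periods per year: i = 0.00164167, n = 96.
Discount factor = (1+0.00164167)^(−96) = 0.854302; PV = 8,400 × 0.854302 = 7,176.1349

£7,176.13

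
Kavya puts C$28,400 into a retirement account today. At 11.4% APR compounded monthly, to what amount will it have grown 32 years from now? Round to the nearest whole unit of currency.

With 12 periods per year: i = 0.0095, n = 384.
28,400 × (1+0.0095)^384 = 28,400 × 37.742281 = 1,071,880.7697

C$1,071,881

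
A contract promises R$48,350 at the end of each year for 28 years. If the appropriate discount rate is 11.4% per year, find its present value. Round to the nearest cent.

R$403,482.97

PV = PMT · [1 − (1+i)^(−n)] / i = 48350 · 8.345046 = 403,482.9690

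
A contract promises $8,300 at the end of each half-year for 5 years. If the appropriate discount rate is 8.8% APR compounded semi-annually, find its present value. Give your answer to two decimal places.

$65,999.67

i = 0.088/2 = 0.044 per half-year; n = 5·2 = 10.
PV = PMT · [1 − (1+i)^(−n)] / i = 8300 · 7.951768 = 65,999.6711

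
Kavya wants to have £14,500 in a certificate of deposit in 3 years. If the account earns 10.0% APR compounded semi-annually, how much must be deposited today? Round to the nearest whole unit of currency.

With 2 periods per year: i = 0.05, n = 6.
Discount factor = (1+0.05)^(−6) = 0.746215; PV = 14,500 × 0.746215 = 10,820.1233

£10,820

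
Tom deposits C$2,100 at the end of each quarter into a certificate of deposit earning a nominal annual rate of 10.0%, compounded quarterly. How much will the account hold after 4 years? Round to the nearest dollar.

C$40,698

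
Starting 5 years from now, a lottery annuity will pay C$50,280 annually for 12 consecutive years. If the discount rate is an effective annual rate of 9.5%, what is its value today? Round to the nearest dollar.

C$244,249

Value one period before first payment (t=4): 50280 × [1 − (1+0.095)^(−12)] / 0.095 = 50280 × 6.983839 = 351,147.4449
PV₀ = 351,147.4449 / (1+0.095)^4 = 351,147.4449 / 1.437661 = 244,249.1359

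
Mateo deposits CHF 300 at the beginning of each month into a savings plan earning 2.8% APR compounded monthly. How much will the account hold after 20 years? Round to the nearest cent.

Periodic rate i = 0.028/12 = 0.00233333; n = 20 × 12 = 240 periods.
Accumulation factor s(240|0.00233333) × (1+i) = 321.977049; FV = 300 × 321.977049 = 96,593.1148
(Beginning-of-period payments → annuity-due factor ×(1+i).)

CHF 96,593.11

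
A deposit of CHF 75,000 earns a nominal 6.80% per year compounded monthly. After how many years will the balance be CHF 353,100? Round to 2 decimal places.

Periodic rate i = 0.068/12 = 0.00566667.
n = ln(353100/75000) / ln(1+0.00566667) = ln(4.70800) / 0.005651 = 274.1733 months
= 274.1733/12 years

22.85 years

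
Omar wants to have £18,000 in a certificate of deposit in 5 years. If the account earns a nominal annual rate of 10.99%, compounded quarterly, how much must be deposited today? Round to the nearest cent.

£10,467.60

Periodic rate i = 0.1099/4 = 0.027475; n = 5 × 4 = 20 periods.
PV = 18,000 / (1 + 0.027475)^20 = 18,000 / 1.719591 = 10,467.6027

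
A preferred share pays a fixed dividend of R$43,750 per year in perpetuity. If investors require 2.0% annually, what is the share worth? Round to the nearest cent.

R$2,187,500.00

PV = C/r = 43750/0.02 = 2,187,500.0000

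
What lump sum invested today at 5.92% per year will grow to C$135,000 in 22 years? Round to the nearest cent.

Discount factor = (1+0.0592)^(−22) = 0.282153; PV = 135,000 × 0.282153 = 38,090.6499

C$38,090.65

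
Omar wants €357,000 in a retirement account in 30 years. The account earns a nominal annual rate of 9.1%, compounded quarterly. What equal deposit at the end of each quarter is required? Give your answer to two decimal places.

€585.52

With 4 periods per year: i = 0.02275, n = 120.
FV-annuity factor = 609.711888; PMT = 357000 / 609.711888 = 585.5225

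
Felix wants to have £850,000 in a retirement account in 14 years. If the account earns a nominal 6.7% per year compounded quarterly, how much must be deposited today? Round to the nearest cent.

£335,293.23

With 4 periods per year: i = 0.01675, n = 56.
PV = FV·(1+i)^(−n) = 850,000 × 0.394463 = 335,293.2307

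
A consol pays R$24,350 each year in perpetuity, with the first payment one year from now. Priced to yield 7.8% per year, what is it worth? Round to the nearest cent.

R$312,179.49

PV = C/r = 24350/0.078 = 312,179.4872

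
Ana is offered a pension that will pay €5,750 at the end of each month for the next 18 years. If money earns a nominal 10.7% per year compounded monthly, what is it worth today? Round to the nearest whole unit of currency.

€550,079

i = 0.107/12 = 0.00891667 per month; n = 18·12 = 216.
PV = PMT · [1 − (1+i)^(−n)] / i = 5750 · 95.665880 = 550,078.8105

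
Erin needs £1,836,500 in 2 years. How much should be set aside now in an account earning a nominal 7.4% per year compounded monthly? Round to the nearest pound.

£1,584,575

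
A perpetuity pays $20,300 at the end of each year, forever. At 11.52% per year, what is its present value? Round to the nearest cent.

PV = PMT / i = 20300 / 0.1152 = 176,215.2778

$176,215.28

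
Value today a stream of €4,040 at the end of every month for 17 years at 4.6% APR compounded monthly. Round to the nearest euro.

€571,037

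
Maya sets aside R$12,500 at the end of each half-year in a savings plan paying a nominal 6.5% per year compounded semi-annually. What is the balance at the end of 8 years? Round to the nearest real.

With 2 periods per year: i = 0.0325, n = 16.
FV = 12500 × [(1+0.0325)^16 − 1] / 0.0325 = 12500 × 20.559155 = 256,989.4345

R$256,989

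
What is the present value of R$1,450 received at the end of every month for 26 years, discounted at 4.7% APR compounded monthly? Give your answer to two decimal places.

R$260,872.50

With 12 periods per year: i = 0.00391667, n = 312.
PV = 1450 × [1 − (1+0.00391667)^(−312)] / 0.00391667 = 1450 × 179.912068 = 260,872.4988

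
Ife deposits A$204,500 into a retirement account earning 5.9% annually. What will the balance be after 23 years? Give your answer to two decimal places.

204,500 × (1+0.059)^23 = 204,500 × 3.737723 = 764,364.2998

A$764,364.30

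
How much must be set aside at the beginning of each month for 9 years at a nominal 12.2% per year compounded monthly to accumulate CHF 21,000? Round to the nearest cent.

CHF 106.66

With 12 periods per year: i = 0.0101667, n = 108.
PMT = 21000 / ( [(1+0.0101667)^108 − 1] / 0.0101667 × (1+i) ) = 21000 / 196.891883 = 106.6575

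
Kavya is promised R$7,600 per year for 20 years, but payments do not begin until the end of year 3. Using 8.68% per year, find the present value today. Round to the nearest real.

PV at t=2 (ordinary 20-year annuity): 7600 × a(20|0.0868) = 7600 × 9.340581 = 70,988.4139
Discount back 2 years: 70,988.4139 × (1+0.0868)^(−2) = 70,988.4139 × 0.846644 = 60,101.9016

R$60,102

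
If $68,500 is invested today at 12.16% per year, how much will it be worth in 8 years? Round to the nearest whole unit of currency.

$171,552

68,500 × (1+0.1216)^8 = 68,500 × 2.504402 = 171,551.5224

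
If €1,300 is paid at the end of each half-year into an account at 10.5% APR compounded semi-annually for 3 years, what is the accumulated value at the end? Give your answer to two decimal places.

Periodic rate i = 0.105/2 = 0.0525; n = 3 × 2 = 6 periods.
FV = 1300 × [(1+0.0525)^6 − 1] / 0.0525 = 1300 × 6.844842 = 8,898.2940

€8,898.29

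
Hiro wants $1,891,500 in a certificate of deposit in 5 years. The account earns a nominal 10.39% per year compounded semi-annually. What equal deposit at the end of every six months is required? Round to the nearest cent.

$149,019.54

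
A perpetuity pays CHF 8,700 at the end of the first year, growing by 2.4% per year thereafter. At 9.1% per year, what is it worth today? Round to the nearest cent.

PV = D₁/(r − g) = 8700/(0.091 − 0.024) = 129,850.7463

CHF 129,850.75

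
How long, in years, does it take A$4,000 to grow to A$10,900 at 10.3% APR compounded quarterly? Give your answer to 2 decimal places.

9.86 years

Periodic rate i = 0.103/4 = 0.02575.
n = ln(10900/4000) / ln(1+0.02575) = ln(2.72500) / 0.025424 = 39.4299 quarters
= 39.4299/4 years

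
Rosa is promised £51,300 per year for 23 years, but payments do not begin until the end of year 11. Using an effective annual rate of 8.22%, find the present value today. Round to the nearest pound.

Value one period before first payment (t=10): 51300 × [1 − (1+0.0822)^(−23)] / 0.0822 = 51300 × 10.188230 = 522,656.2036
Discount back 10 years: 522,656.2036 × (1+0.0822)^(−10) = 522,656.2036 × 0.453863 = 237,214.2713

£237,214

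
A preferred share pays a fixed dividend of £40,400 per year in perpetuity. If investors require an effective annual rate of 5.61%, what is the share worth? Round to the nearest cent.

£720,142.60

PV = C/r = 40400/0.0561 = 720,142.6025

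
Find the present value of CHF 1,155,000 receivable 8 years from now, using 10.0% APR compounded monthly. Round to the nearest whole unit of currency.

With 12 periods per year: i = 0.00833333, n = 96.
Discount factor = (1+0.00833333)^(−96) = 0.450821; PV = 1,155,000 × 0.450821 = 520,698.1737

CHF 520,698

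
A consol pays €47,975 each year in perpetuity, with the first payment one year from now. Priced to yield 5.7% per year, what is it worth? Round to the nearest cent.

PV = PMT / i = 47975 / 0.057 = 841,666.6667

€841,666.67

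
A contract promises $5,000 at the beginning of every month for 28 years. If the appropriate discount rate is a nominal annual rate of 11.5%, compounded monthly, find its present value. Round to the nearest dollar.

$505,368

With 12 periods per year: i = 0.00958333, n = 336.
PV = 5000 × [1 − (1+0.00958333)^(−336)] / 0.00958333 × (1+i) = 5000 × 101.073618 = 505,368.0909
(annuity-due: payments at period start, so ×(1+i).)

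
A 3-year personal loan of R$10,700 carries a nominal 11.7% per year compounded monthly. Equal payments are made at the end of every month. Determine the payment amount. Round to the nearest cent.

With 12 periods per year: i = 0.00975, n = 36.
PMT = 10700 / ( [1 − (1+0.00975)^(−36)] / 0.00975 ) = 10700 / 30.237784 = 353.8619

R$353.86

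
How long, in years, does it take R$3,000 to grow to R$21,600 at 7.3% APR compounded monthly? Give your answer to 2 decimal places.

27.12 years

Periodic rate i = 0.073/12 = 0.00608333.
n = ln(21600/3000) / ln(1+0.00608333) = ln(7.20000) / 0.006065 = 325.4925 months
= 325.4925/12 years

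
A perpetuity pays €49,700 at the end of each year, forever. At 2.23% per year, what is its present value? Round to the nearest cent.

€2,228,699.55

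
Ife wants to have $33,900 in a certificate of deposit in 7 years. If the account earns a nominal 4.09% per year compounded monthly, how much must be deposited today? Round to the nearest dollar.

i = 0.0409/12 = 0.00340833 per month; n = 7·12 = 84.
PV = FV·(1+i)^(−n) = 33,900 × 0.751403 = 25,472.5604

$25,473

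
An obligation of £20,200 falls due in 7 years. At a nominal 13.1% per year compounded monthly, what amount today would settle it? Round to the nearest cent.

£8,114.49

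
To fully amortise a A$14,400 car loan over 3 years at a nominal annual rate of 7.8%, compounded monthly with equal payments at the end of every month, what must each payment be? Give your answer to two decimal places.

i = 0.078/12 = 0.0065 per month; n = 3·12 = 36.
Annuity-PV factor = 32.005957; PMT = 14400 / 32.005957 = 449.9162

A$449.92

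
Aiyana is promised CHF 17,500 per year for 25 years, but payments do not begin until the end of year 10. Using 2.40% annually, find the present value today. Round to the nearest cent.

CHF 263,458.21

PV at t=9 (ordinary 25-year annuity): 17500 × a(25|0.024) = 17500 × 18.636884 = 326,145.4674
PV₀ = 326,145.4674 / (1+0.024)^9 = 326,145.4674 / 1.237940 = 263,458.2105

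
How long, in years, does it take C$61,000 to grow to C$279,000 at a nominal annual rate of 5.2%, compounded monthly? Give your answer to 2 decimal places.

Periodic rate i = 0.052/12 = 0.00433333.
n = ln(279000/61000) / ln(1+0.00433333) = ln(4.57377) / 0.004324 = 351.6068 months
= 351.6068/12 years

29.30 years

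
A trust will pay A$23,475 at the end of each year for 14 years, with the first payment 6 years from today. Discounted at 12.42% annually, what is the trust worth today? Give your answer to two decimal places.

PV at t=5 (ordinary 14-year annuity): 23475 × a(14|0.1242) = 23475 × 6.488136 = 152,309.0021
PV₀ = 152,309.0021 / (1+0.1242)^5 = 152,309.0021 / 1.795634 = 84,821.8358

A$84,821.84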